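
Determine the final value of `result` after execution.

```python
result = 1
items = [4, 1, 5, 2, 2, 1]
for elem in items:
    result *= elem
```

Let's trace through this code step by step.

Initialize: result = 1
Initialize: items = [4, 1, 5, 2, 2, 1]
Entering loop: for elem in items:

After execution: result = 80
80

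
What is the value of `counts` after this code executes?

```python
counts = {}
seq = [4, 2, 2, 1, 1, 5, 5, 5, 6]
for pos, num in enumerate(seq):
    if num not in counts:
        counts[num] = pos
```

Let's trace through this code step by step.

Initialize: counts = {}
Initialize: seq = [4, 2, 2, 1, 1, 5, 5, 5, 6]
Entering loop: for pos, num in enumerate(seq):

After execution: counts = {4: 0, 2: 1, 1: 3, 5: 5, 6: 8}
{4: 0, 2: 1, 1: 3, 5: 5, 6: 8}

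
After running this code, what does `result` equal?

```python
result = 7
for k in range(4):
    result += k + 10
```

Let's trace through this code step by step.

Initialize: result = 7
Entering loop: for k in range(4):

After execution: result = 53
53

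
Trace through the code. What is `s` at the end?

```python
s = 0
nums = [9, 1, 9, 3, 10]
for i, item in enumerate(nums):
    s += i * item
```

Let's trace through this code step by step.

Initialize: s = 0
Initialize: nums = [9, 1, 9, 3, 10]
Entering loop: for i, item in enumerate(nums):

After execution: s = 68
68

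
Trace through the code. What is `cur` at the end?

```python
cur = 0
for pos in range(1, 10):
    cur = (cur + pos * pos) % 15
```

Let's trace through this code step by step.

Initialize: cur = 0
Entering loop: for pos in range(1, 10):

After execution: cur = 0
0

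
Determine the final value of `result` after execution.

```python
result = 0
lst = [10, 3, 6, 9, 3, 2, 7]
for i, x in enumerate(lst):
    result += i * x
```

Let's trace through this code step by step.

Initialize: result = 0
Initialize: lst = [10, 3, 6, 9, 3, 2, 7]
Entering loop: for i, x in enumerate(lst):

After execution: result = 106
106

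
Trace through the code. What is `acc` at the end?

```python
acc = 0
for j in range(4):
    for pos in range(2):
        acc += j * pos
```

Let's trace through this code step by step.

Initialize: acc = 0
Entering loop: for j in range(4):

After execution: acc = 6
6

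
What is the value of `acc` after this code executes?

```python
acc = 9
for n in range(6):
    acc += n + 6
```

Let's trace through this code step by step.

Initialize: acc = 9
Entering loop: for n in range(6):

After execution: acc = 60
60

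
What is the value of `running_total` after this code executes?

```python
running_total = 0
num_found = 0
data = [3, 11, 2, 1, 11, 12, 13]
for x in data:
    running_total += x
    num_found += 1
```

Let's trace through this code step by step.

Initialize: running_total = 0
Initialize: num_found = 0
Initialize: data = [3, 11, 2, 1, 11, 12, 13]
Entering loop: for x in data:

After execution: running_total = 53
53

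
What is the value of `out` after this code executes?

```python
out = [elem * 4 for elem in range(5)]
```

Let's trace through this code step by step.

Initialize: out = [elem * 4 for elem in range(5)]

After execution: out = [0, 4, 8, 12, 16]
[0, 4, 8, 12, 16]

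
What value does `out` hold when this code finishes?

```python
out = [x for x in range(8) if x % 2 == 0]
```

Let's trace through this code step by step.

Initialize: out = [x for x in range(8) if x % 2 == 0]

After execution: out = [0, 2, 4, 6]
[0, 2, 4, 6]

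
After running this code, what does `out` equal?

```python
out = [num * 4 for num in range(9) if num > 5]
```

Let's trace through this code step by step.

Initialize: out = [num * 4 for num in range(9) if num > 5]

After execution: out = [24, 28, 32]
[24, 28, 32]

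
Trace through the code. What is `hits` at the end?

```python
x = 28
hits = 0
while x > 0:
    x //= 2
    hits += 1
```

Let's trace through this code step by step.

Initialize: x = 28
Initialize: hits = 0
Entering loop: while x > 0:

After execution: hits = 5
5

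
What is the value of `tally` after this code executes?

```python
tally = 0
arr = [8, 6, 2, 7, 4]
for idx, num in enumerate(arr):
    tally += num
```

Let's trace through this code step by step.

Initialize: tally = 0
Initialize: arr = [8, 6, 2, 7, 4]
Entering loop: for idx, num in enumerate(arr):

After execution: tally = 27
27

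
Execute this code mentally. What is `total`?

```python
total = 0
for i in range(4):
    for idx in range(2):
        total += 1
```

Let's trace through this code step by step.

Initialize: total = 0
Entering loop: for i in range(4):

After execution: total = 8
8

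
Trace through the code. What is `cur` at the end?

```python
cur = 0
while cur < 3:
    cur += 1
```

Let's trace through this code step by step.

Initialize: cur = 0
Entering loop: while cur < 3:

After execution: cur = 3
3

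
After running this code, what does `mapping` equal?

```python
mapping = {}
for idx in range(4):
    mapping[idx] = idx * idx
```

Let's trace through this code step by step.

Initialize: mapping = {}
Entering loop: for idx in range(4):

After execution: mapping = {0: 0, 1: 1, 2: 4, 3: 9}
{0: 0, 1: 1, 2: 4, 3: 9}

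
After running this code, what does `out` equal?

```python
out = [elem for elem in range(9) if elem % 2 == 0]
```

Let's trace through this code step by step.

Initialize: out = [elem for elem in range(9) if elem % 2 == 0]

After execution: out = [0, 2, 4, 6, 8]
[0, 2, 4, 6, 8]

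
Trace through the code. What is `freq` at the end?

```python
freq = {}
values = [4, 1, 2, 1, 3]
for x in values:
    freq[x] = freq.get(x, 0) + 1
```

Let's trace through this code step by step.

Initialize: freq = {}
Initialize: values = [4, 1, 2, 1, 3]
Entering loop: for x in values:

After execution: freq = {4: 1, 1: 2, 2: 1, 3: 1}
{4: 1, 1: 2, 2: 1, 3: 1}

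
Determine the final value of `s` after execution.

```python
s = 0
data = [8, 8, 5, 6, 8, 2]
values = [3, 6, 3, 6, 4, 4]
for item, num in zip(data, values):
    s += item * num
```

Let's trace through this code step by step.

Initialize: s = 0
Initialize: data = [8, 8, 5, 6, 8, 2]
Initialize: values = [3, 6, 3, 6, 4, 4]
Entering loop: for item, num in zip(data, values):

After execution: s = 163
163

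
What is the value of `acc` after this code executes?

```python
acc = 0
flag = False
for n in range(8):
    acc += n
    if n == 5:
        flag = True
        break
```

Let's trace through this code step by step.

Initialize: acc = 0
Initialize: flag = False
Entering loop: for n in range(8):

After execution: acc = 15
15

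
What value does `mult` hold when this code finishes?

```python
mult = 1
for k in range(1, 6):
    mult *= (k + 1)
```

Let's trace through this code step by step.

Initialize: mult = 1
Entering loop: for k in range(1, 6):

After execution: mult = 720
720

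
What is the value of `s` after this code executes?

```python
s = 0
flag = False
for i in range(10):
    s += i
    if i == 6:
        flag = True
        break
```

Let's trace through this code step by step.

Initialize: s = 0
Initialize: flag = False
Entering loop: for i in range(10):

After execution: s = 21
21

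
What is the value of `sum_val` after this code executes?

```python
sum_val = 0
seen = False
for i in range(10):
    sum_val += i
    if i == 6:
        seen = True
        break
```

Let's trace through this code step by step.

Initialize: sum_val = 0
Initialize: seen = False
Entering loop: for i in range(10):

After execution: sum_val = 21
21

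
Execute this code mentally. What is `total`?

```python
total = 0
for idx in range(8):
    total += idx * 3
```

Let's trace through this code step by step.

Initialize: total = 0
Entering loop: for idx in range(8):

After execution: total = 84
84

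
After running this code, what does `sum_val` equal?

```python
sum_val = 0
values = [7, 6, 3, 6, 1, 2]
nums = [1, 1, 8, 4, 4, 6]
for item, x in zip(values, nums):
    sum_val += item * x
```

Let's trace through this code step by step.

Initialize: sum_val = 0
Initialize: values = [7, 6, 3, 6, 1, 2]
Initialize: nums = [1, 1, 8, 4, 4, 6]
Entering loop: for item, x in zip(values, nums):

After execution: sum_val = 77
77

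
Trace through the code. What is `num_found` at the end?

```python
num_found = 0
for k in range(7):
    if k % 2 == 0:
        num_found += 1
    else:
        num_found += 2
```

Let's trace through this code step by step.

Initialize: num_found = 0
Entering loop: for k in range(7):

After execution: num_found = 10
10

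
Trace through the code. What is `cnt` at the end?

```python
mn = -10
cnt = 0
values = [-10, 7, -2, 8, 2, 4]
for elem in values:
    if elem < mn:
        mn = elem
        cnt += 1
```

Let's trace through this code step by step.

Initialize: mn = -10
Initialize: cnt = 0
Initialize: values = [-10, 7, -2, 8, 2, 4]
Entering loop: for elem in values:

After execution: cnt = 0
0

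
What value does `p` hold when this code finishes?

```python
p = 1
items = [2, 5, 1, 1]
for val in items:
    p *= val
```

Let's trace through this code step by step.

Initialize: p = 1
Initialize: items = [2, 5, 1, 1]
Entering loop: for val in items:

After execution: p = 10
10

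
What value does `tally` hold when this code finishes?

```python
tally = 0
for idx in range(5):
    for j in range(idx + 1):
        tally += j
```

Let's trace through this code step by step.

Initialize: tally = 0
Entering loop: for idx in range(5):

After execution: tally = 20
20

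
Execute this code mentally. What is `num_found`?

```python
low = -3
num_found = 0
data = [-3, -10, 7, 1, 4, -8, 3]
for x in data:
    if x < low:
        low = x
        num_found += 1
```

Let's trace through this code step by step.

Initialize: low = -3
Initialize: num_found = 0
Initialize: data = [-3, -10, 7, 1, 4, -8, 3]
Entering loop: for x in data:

After execution: num_found = 1
1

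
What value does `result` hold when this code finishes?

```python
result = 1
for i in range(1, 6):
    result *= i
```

Let's trace through this code step by step.

Initialize: result = 1
Entering loop: for i in range(1, 6):

After execution: result = 120
120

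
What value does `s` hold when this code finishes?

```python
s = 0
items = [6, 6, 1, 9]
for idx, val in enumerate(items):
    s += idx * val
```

Let's trace through this code step by step.

Initialize: s = 0
Initialize: items = [6, 6, 1, 9]
Entering loop: for idx, val in enumerate(items):

After execution: s = 35
35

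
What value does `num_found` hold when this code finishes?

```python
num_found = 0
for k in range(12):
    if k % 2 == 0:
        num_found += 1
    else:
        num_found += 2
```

Let's trace through this code step by step.

Initialize: num_found = 0
Entering loop: for k in range(12):

After execution: num_found = 18
18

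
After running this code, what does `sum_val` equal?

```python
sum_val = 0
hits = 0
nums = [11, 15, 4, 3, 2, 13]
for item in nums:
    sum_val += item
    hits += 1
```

Let's trace through this code step by step.

Initialize: sum_val = 0
Initialize: hits = 0
Initialize: nums = [11, 15, 4, 3, 2, 13]
Entering loop: for item in nums:

After execution: sum_val = 48
48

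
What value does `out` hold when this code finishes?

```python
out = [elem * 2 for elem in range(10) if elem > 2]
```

Let's trace through this code step by step.

Initialize: out = [elem * 2 for elem in range(10) if elem > 2]

After execution: out = [6, 8, 10, 12, 14, 16, 18]
[6, 8, 10, 12, 14, 16, 18]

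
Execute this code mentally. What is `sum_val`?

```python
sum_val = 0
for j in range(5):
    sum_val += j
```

Let's trace through this code step by step.

Initialize: sum_val = 0
Entering loop: for j in range(5):

After execution: sum_val = 10
10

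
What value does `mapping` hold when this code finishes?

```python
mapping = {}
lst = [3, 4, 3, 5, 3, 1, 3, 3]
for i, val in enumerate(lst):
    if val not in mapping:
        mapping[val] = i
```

Let's trace through this code step by step.

Initialize: mapping = {}
Initialize: lst = [3, 4, 3, 5, 3, 1, 3, 3]
Entering loop: for i, val in enumerate(lst):

After execution: mapping = {3: 0, 4: 1, 5: 3, 1: 5}
{3: 0, 4: 1, 5: 3, 1: 5}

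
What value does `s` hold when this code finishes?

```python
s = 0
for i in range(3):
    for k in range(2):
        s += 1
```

Let's trace through this code step by step.

Initialize: s = 0
Entering loop: for i in range(3):

After execution: s = 6
6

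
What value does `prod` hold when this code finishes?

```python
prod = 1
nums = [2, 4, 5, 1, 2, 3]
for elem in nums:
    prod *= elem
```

Let's trace through this code step by step.

Initialize: prod = 1
Initialize: nums = [2, 4, 5, 1, 2, 3]
Entering loop: for elem in nums:

After execution: prod = 240
240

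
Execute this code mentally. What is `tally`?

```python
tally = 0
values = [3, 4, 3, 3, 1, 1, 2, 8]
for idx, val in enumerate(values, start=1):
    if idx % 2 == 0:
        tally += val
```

Let's trace through this code step by step.

Initialize: tally = 0
Initialize: values = [3, 4, 3, 3, 1, 1, 2, 8]
Entering loop: for idx, val in enumerate(values, start=1):

After execution: tally = 16
16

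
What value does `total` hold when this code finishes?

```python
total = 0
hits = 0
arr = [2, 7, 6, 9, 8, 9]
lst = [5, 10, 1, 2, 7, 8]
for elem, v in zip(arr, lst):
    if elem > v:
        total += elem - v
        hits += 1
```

Let's trace through this code step by step.

Initialize: total = 0
Initialize: hits = 0
Initialize: arr = [2, 7, 6, 9, 8, 9]
Initialize: lst = [5, 10, 1, 2, 7, 8]
Entering loop: for elem, v in zip(arr, lst):

After execution: total = 14
14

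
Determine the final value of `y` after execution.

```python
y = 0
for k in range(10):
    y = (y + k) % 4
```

Let's trace through this code step by step.

Initialize: y = 0
Entering loop: for k in range(10):

After execution: y = 1
1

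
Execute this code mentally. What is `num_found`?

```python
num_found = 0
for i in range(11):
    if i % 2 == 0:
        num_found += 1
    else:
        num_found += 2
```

Let's trace through this code step by step.

Initialize: num_found = 0
Entering loop: for i in range(11):

After execution: num_found = 16
16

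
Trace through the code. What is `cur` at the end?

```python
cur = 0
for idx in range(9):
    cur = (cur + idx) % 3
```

Let's trace through this code step by step.

Initialize: cur = 0
Entering loop: for idx in range(9):

After execution: cur = 0
0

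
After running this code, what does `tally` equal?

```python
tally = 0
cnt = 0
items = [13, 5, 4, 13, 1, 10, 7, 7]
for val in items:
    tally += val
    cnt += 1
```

Let's trace through this code step by step.

Initialize: tally = 0
Initialize: cnt = 0
Initialize: items = [13, 5, 4, 13, 1, 10, 7, 7]
Entering loop: for val in items:

After execution: tally = 60
60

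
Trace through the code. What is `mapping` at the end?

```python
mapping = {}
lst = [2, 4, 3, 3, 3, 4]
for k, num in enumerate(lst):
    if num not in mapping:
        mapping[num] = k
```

Let's trace through this code step by step.

Initialize: mapping = {}
Initialize: lst = [2, 4, 3, 3, 3, 4]
Entering loop: for k, num in enumerate(lst):

After execution: mapping = {2: 0, 4: 1, 3: 2}
{2: 0, 4: 1, 3: 2}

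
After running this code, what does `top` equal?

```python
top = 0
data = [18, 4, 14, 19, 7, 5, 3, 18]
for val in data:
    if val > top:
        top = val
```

Let's trace through this code step by step.

Initialize: top = 0
Initialize: data = [18, 4, 14, 19, 7, 5, 3, 18]
Entering loop: for val in data:

After execution: top = 19
19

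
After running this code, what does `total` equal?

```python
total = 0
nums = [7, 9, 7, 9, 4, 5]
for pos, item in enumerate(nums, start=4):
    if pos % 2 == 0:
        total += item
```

Let's trace through this code step by step.

Initialize: total = 0
Initialize: nums = [7, 9, 7, 9, 4, 5]
Entering loop: for pos, item in enumerate(nums, start=4):

After execution: total = 18
18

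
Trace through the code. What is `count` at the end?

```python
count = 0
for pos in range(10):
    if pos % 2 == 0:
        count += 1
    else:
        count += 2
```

Let's trace through this code step by step.

Initialize: count = 0
Entering loop: for pos in range(10):

After execution: count = 15
15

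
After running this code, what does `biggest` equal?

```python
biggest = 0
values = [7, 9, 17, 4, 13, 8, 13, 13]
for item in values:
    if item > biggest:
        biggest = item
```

Let's trace through this code step by step.

Initialize: biggest = 0
Initialize: values = [7, 9, 17, 4, 13, 8, 13, 13]
Entering loop: for item in values:

After execution: biggest = 17
17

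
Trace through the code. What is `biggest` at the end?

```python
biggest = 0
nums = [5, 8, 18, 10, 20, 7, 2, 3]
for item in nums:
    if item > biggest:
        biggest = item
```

Let's trace through this code step by step.

Initialize: biggest = 0
Initialize: nums = [5, 8, 18, 10, 20, 7, 2, 3]
Entering loop: for item in nums:

After execution: biggest = 20
20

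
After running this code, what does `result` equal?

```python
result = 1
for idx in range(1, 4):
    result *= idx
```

Let's trace through this code step by step.

Initialize: result = 1
Entering loop: for idx in range(1, 4):

After execution: result = 6
6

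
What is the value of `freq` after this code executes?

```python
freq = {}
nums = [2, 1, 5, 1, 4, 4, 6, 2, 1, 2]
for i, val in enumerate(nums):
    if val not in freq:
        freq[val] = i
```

Let's trace through this code step by step.

Initialize: freq = {}
Initialize: nums = [2, 1, 5, 1, 4, 4, 6, 2, 1, 2]
Entering loop: for i, val in enumerate(nums):

After execution: freq = {2: 0, 1: 1, 5: 2, 4: 4, 6: 6}
{2: 0, 1: 1, 5: 2, 4: 4, 6: 6}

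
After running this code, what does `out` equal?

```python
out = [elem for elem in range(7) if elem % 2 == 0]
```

Let's trace through this code step by step.

Initialize: out = [elem for elem in range(7) if elem % 2 == 0]

After execution: out = [0, 2, 4, 6]
[0, 2, 4, 6]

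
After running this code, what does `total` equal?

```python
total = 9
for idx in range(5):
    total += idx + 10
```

Let's trace through this code step by step.

Initialize: total = 9
Entering loop: for idx in range(5):

After execution: total = 69
69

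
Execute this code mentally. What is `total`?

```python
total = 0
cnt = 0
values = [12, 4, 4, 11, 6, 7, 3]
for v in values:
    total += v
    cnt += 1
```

Let's trace through this code step by step.

Initialize: total = 0
Initialize: cnt = 0
Initialize: values = [12, 4, 4, 11, 6, 7, 3]
Entering loop: for v in values:

After execution: total = 47
47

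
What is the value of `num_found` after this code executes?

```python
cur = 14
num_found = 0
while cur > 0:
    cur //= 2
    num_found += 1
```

Let's trace through this code step by step.

Initialize: cur = 14
Initialize: num_found = 0
Entering loop: while cur > 0:

After execution: num_found = 4
4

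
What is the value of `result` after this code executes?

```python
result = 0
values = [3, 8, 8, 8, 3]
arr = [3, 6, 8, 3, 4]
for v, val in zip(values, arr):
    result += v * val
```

Let's trace through this code step by step.

Initialize: result = 0
Initialize: values = [3, 8, 8, 8, 3]
Initialize: arr = [3, 6, 8, 3, 4]
Entering loop: for v, val in zip(values, arr):

After execution: result = 157
157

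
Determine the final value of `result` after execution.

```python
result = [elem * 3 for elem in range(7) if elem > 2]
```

Let's trace through this code step by step.

Initialize: result = [elem * 3 for elem in range(7) if elem > 2]

After execution: result = [9, 12, 15, 18]
[9, 12, 15, 18]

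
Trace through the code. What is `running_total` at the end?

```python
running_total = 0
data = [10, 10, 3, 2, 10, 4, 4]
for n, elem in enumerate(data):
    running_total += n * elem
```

Let's trace through this code step by step.

Initialize: running_total = 0
Initialize: data = [10, 10, 3, 2, 10, 4, 4]
Entering loop: for n, elem in enumerate(data):

After execution: running_total = 106
106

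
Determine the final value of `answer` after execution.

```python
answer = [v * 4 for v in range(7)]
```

Let's trace through this code step by step.

Initialize: answer = [v * 4 for v in range(7)]

After execution: answer = [0, 4, 8, 12, 16, 20, 24]
[0, 4, 8, 12, 16, 20, 24]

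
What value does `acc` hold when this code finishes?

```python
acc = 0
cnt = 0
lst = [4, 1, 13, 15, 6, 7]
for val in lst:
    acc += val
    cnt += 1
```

Let's trace through this code step by step.

Initialize: acc = 0
Initialize: cnt = 0
Initialize: lst = [4, 1, 13, 15, 6, 7]
Entering loop: for val in lst:

After execution: acc = 46
46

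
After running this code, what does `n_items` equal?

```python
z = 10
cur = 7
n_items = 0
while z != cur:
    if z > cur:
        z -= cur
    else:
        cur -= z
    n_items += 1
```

Let's trace through this code step by step.

Initialize: z = 10
Initialize: cur = 7
Initialize: n_items = 0
Entering loop: while z != cur:

After execution: n_items = 5
5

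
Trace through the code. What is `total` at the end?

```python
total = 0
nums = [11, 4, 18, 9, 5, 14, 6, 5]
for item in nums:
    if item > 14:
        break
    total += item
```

Let's trace through this code step by step.

Initialize: total = 0
Initialize: nums = [11, 4, 18, 9, 5, 14, 6, 5]
Entering loop: for item in nums:

After execution: total = 15
15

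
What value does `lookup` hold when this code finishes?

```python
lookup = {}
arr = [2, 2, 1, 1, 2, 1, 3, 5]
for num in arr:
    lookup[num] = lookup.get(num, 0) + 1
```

Let's trace through this code step by step.

Initialize: lookup = {}
Initialize: arr = [2, 2, 1, 1, 2, 1, 3, 5]
Entering loop: for num in arr:

After execution: lookup = {2: 3, 1: 3, 3: 1, 5: 1}
{2: 3, 1: 3, 3: 1, 5: 1}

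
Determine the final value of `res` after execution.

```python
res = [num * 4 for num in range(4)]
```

Let's trace through this code step by step.

Initialize: res = [num * 4 for num in range(4)]

After execution: res = [0, 4, 8, 12]
[0, 4, 8, 12]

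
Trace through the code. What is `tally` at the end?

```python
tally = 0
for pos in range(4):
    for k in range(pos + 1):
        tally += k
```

Let's trace through this code step by step.

Initialize: tally = 0
Entering loop: for pos in range(4):

After execution: tally = 10
10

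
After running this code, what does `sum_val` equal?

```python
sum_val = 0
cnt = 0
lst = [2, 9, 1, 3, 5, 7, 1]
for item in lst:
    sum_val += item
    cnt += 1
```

Let's trace through this code step by step.

Initialize: sum_val = 0
Initialize: cnt = 0
Initialize: lst = [2, 9, 1, 3, 5, 7, 1]
Entering loop: for item in lst:

After execution: sum_val = 28
28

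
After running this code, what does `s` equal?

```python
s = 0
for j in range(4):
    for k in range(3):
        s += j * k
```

Let's trace through this code step by step.

Initialize: s = 0
Entering loop: for j in range(4):

After execution: s = 18
18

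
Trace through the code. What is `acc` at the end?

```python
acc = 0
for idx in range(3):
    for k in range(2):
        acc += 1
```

Let's trace through this code step by step.

Initialize: acc = 0
Entering loop: for idx in range(3):

After execution: acc = 6
6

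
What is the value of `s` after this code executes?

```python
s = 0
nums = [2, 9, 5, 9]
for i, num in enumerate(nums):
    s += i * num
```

Let's trace through this code step by step.

Initialize: s = 0
Initialize: nums = [2, 9, 5, 9]
Entering loop: for i, num in enumerate(nums):

After execution: s = 46
46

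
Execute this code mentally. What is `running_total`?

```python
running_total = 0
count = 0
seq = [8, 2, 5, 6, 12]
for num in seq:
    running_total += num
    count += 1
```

Let's trace through this code step by step.

Initialize: running_total = 0
Initialize: count = 0
Initialize: seq = [8, 2, 5, 6, 12]
Entering loop: for num in seq:

After execution: running_total = 33
33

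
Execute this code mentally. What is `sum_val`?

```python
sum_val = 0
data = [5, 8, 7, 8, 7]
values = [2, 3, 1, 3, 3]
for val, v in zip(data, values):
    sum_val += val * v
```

Let's trace through this code step by step.

Initialize: sum_val = 0
Initialize: data = [5, 8, 7, 8, 7]
Initialize: values = [2, 3, 1, 3, 3]
Entering loop: for val, v in zip(data, values):

After execution: sum_val = 86
86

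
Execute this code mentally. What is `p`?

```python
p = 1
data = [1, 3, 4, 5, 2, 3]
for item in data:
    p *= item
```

Let's trace through this code step by step.

Initialize: p = 1
Initialize: data = [1, 3, 4, 5, 2, 3]
Entering loop: for item in data:

After execution: p = 360
360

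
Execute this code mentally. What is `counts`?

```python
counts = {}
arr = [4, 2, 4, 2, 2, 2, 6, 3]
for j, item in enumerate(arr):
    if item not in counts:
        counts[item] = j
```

Let's trace through this code step by step.

Initialize: counts = {}
Initialize: arr = [4, 2, 4, 2, 2, 2, 6, 3]
Entering loop: for j, item in enumerate(arr):

After execution: counts = {4: 0, 2: 1, 6: 6, 3: 7}
{4: 0, 2: 1, 6: 6, 3: 7}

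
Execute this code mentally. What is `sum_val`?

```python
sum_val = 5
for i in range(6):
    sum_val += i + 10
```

Let's trace through this code step by step.

Initialize: sum_val = 5
Entering loop: for i in range(6):

After execution: sum_val = 80
80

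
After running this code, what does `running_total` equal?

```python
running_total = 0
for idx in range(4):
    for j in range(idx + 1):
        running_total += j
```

Let's trace through this code step by step.

Initialize: running_total = 0
Entering loop: for idx in range(4):

After execution: running_total = 10
10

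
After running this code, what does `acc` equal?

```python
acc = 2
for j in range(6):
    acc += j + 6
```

Let's trace through this code step by step.

Initialize: acc = 2
Entering loop: for j in range(6):

After execution: acc = 53
53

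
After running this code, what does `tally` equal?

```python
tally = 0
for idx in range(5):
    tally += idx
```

Let's trace through this code step by step.

Initialize: tally = 0
Entering loop: for idx in range(5):

After execution: tally = 10
10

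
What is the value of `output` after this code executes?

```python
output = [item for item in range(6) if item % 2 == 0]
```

Let's trace through this code step by step.

Initialize: output = [item for item in range(6) if item % 2 == 0]

After execution: output = [0, 2, 4]
[0, 2, 4]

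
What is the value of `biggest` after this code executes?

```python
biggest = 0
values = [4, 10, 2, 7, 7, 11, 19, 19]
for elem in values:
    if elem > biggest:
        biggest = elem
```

Let's trace through this code step by step.

Initialize: biggest = 0
Initialize: values = [4, 10, 2, 7, 7, 11, 19, 19]
Entering loop: for elem in values:

After execution: biggest = 19
19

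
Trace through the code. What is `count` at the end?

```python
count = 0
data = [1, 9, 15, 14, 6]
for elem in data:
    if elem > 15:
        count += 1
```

Let's trace through this code step by step.

Initialize: count = 0
Initialize: data = [1, 9, 15, 14, 6]
Entering loop: for elem in data:

After execution: count = 0
0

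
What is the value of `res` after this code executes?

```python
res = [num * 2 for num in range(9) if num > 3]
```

Let's trace through this code step by step.

Initialize: res = [num * 2 for num in range(9) if num > 3]

After execution: res = [8, 10, 12, 14, 16]
[8, 10, 12, 14, 16]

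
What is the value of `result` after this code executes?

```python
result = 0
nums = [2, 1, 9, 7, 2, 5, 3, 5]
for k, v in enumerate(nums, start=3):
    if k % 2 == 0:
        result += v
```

Let's trace through this code step by step.

Initialize: result = 0
Initialize: nums = [2, 1, 9, 7, 2, 5, 3, 5]
Entering loop: for k, v in enumerate(nums, start=3):

After execution: result = 18
18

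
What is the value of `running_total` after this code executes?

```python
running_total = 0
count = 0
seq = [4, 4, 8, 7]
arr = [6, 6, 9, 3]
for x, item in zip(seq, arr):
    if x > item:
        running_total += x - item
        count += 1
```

Let's trace through this code step by step.

Initialize: running_total = 0
Initialize: count = 0
Initialize: seq = [4, 4, 8, 7]
Initialize: arr = [6, 6, 9, 3]
Entering loop: for x, item in zip(seq, arr):

After execution: running_total = 4
4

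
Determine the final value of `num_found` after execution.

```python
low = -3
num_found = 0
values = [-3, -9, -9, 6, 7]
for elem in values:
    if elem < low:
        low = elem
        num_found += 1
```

Let's trace through this code step by step.

Initialize: low = -3
Initialize: num_found = 0
Initialize: values = [-3, -9, -9, 6, 7]
Entering loop: for elem in values:

After execution: num_found = 1
1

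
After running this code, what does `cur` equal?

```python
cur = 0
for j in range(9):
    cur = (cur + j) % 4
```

Let's trace through this code step by step.

Initialize: cur = 0
Entering loop: for j in range(9):

After execution: cur = 0
0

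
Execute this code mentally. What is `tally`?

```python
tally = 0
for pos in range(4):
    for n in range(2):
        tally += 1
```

Let's trace through this code step by step.

Initialize: tally = 0
Entering loop: for pos in range(4):

After execution: tally = 8
8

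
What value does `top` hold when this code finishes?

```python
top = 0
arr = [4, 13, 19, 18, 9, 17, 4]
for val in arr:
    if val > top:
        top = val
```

Let's trace through this code step by step.

Initialize: top = 0
Initialize: arr = [4, 13, 19, 18, 9, 17, 4]
Entering loop: for val in arr:

After execution: top = 19
19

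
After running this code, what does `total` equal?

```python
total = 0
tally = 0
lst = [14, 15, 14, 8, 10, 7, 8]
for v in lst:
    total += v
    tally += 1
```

Let's trace through this code step by step.

Initialize: total = 0
Initialize: tally = 0
Initialize: lst = [14, 15, 14, 8, 10, 7, 8]
Entering loop: for v in lst:

After execution: total = 76
76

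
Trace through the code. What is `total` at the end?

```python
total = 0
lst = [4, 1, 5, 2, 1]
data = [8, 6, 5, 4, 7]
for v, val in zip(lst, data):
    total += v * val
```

Let's trace through this code step by step.

Initialize: total = 0
Initialize: lst = [4, 1, 5, 2, 1]
Initialize: data = [8, 6, 5, 4, 7]
Entering loop: for v, val in zip(lst, data):

After execution: total = 78
78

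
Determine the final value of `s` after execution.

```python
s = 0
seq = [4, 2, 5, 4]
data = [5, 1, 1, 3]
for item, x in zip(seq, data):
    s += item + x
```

Let's trace through this code step by step.

Initialize: s = 0
Initialize: seq = [4, 2, 5, 4]
Initialize: data = [5, 1, 1, 3]
Entering loop: for item, x in zip(seq, data):

After execution: s = 25
25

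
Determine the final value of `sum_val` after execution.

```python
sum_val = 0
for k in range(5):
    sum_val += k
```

Let's trace through this code step by step.

Initialize: sum_val = 0
Entering loop: for k in range(5):

After execution: sum_val = 10
10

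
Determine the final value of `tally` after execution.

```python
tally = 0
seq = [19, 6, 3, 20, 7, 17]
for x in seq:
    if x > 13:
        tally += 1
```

Let's trace through this code step by step.

Initialize: tally = 0
Initialize: seq = [19, 6, 3, 20, 7, 17]
Entering loop: for x in seq:

After execution: tally = 3
3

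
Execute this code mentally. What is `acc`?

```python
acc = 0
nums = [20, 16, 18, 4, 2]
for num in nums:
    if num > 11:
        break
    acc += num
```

Let's trace through this code step by step.

Initialize: acc = 0
Initialize: nums = [20, 16, 18, 4, 2]
Entering loop: for num in nums:

After execution: acc = 0
0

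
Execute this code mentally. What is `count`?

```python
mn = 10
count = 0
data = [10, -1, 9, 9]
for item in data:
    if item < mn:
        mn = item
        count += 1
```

Let's trace through this code step by step.

Initialize: mn = 10
Initialize: count = 0
Initialize: data = [10, -1, 9, 9]
Entering loop: for item in data:

After execution: count = 1
1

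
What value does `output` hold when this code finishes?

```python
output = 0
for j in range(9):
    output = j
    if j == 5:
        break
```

Let's trace through this code step by step.

Initialize: output = 0
Entering loop: for j in range(9):

After execution: output = 5
5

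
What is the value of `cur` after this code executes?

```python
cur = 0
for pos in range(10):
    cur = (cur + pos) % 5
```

Let's trace through this code step by step.

Initialize: cur = 0
Entering loop: for pos in range(10):

After execution: cur = 0
0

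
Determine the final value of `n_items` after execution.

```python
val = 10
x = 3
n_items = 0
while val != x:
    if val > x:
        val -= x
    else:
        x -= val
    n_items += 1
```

Let's trace through this code step by step.

Initialize: val = 10
Initialize: x = 3
Initialize: n_items = 0
Entering loop: while val != x:

After execution: n_items = 5
5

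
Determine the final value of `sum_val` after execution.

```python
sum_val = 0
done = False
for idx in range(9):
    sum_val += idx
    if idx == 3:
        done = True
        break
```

Let's trace through this code step by step.

Initialize: sum_val = 0
Initialize: done = False
Entering loop: for idx in range(9):

After execution: sum_val = 6
6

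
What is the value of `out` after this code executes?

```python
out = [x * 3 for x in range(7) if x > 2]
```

Let's trace through this code step by step.

Initialize: out = [x * 3 for x in range(7) if x > 2]

After execution: out = [9, 12, 15, 18]
[9, 12, 15, 18]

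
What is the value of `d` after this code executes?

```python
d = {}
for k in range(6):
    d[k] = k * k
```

Let's trace through this code step by step.

Initialize: d = {}
Entering loop: for k in range(6):

After execution: d = {0: 0, 1: 1, 2: 4, 3: 9, 4: 16, 5: 25}
{0: 0, 1: 1, 2: 4, 3: 9, 4: 16, 5: 25}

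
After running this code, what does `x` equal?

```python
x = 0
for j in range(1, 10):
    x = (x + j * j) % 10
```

Let's trace through this code step by step.

Initialize: x = 0
Entering loop: for j in range(1, 10):

After execution: x = 5
5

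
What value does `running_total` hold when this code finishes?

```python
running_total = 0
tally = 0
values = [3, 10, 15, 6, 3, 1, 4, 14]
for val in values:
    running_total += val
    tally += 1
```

Let's trace through this code step by step.

Initialize: running_total = 0
Initialize: tally = 0
Initialize: values = [3, 10, 15, 6, 3, 1, 4, 14]
Entering loop: for val in values:

After execution: running_total = 56
56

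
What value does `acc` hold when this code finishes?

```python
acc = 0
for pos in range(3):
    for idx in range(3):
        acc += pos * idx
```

Let's trace through this code step by step.

Initialize: acc = 0
Entering loop: for pos in range(3):

After execution: acc = 9
9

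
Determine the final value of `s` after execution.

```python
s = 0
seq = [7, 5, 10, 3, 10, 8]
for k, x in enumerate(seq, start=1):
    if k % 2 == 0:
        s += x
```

Let's trace through this code step by step.

Initialize: s = 0
Initialize: seq = [7, 5, 10, 3, 10, 8]
Entering loop: for k, x in enumerate(seq, start=1):

After execution: s = 16
16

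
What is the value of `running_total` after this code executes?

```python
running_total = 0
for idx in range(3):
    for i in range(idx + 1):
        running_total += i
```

Let's trace through this code step by step.

Initialize: running_total = 0
Entering loop: for idx in range(3):

After execution: running_total = 4
4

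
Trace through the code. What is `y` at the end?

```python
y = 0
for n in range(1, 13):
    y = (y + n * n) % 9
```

Let's trace through this code step by step.

Initialize: y = 0
Entering loop: for n in range(1, 13):

After execution: y = 2
2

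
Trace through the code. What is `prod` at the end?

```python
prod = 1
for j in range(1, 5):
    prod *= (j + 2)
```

Let's trace through this code step by step.

Initialize: prod = 1
Entering loop: for j in range(1, 5):

After execution: prod = 360
360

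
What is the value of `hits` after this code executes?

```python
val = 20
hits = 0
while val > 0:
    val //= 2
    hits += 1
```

Let's trace through this code step by step.

Initialize: val = 20
Initialize: hits = 0
Entering loop: while val > 0:

After execution: hits = 5
5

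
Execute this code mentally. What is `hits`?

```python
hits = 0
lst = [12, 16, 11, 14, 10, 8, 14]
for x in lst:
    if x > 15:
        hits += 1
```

Let's trace through this code step by step.

Initialize: hits = 0
Initialize: lst = [12, 16, 11, 14, 10, 8, 14]
Entering loop: for x in lst:

After execution: hits = 1
1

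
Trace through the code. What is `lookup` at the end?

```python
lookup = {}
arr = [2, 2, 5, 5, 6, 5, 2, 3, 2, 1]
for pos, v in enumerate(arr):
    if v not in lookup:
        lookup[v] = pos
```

Let's trace through this code step by step.

Initialize: lookup = {}
Initialize: arr = [2, 2, 5, 5, 6, 5, 2, 3, 2, 1]
Entering loop: for pos, v in enumerate(arr):

After execution: lookup = {2: 0, 5: 2, 6: 4, 3: 7, 1: 9}
{2: 0, 5: 2, 6: 4, 3: 7, 1: 9}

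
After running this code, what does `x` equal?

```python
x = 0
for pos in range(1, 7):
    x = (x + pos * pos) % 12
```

Let's trace through this code step by step.

Initialize: x = 0
Entering loop: for pos in range(1, 7):

After execution: x = 7
7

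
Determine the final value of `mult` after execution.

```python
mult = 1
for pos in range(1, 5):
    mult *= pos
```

Let's trace through this code step by step.

Initialize: mult = 1
Entering loop: for pos in range(1, 5):

After execution: mult = 24
24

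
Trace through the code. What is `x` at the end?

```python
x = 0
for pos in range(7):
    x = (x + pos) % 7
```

Let's trace through this code step by step.

Initialize: x = 0
Entering loop: for pos in range(7):

After execution: x = 0
0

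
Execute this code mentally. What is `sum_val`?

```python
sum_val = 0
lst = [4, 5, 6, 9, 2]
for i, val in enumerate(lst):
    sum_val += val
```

Let's trace through this code step by step.

Initialize: sum_val = 0
Initialize: lst = [4, 5, 6, 9, 2]
Entering loop: for i, val in enumerate(lst):

After execution: sum_val = 26
26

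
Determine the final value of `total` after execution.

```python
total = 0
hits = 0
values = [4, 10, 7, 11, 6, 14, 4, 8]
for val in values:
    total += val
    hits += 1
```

Let's trace through this code step by step.

Initialize: total = 0
Initialize: hits = 0
Initialize: values = [4, 10, 7, 11, 6, 14, 4, 8]
Entering loop: for val in values:

After execution: total = 64
64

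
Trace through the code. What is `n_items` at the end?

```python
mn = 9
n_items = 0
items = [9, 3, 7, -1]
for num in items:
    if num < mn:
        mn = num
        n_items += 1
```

Let's trace through this code step by step.

Initialize: mn = 9
Initialize: n_items = 0
Initialize: items = [9, 3, 7, -1]
Entering loop: for num in items:

After execution: n_items = 2
2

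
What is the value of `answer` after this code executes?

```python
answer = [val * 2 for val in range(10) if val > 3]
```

Let's trace through this code step by step.

Initialize: answer = [val * 2 for val in range(10) if val > 3]

After execution: answer = [8, 10, 12, 14, 16, 18]
[8, 10, 12, 14, 16, 18]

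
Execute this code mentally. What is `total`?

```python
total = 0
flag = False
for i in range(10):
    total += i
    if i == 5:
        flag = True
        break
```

Let's trace through this code step by step.

Initialize: total = 0
Initialize: flag = False
Entering loop: for i in range(10):

After execution: total = 15
15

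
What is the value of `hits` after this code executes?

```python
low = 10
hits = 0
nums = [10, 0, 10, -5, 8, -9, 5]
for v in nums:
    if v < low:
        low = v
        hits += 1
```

Let's trace through this code step by step.

Initialize: low = 10
Initialize: hits = 0
Initialize: nums = [10, 0, 10, -5, 8, -9, 5]
Entering loop: for v in nums:

After execution: hits = 3
3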